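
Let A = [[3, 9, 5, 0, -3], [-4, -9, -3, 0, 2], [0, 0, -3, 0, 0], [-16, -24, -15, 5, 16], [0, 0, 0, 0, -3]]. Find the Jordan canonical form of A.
J = [[-3, 1, 0, 0, 0], [0, -3, 1, 0, 0], [0, 0, -3, 0, 0], [0, 0, 0, -3, 0], [0, 0, 0, 0, 5]]

The characteristic polynomial is det(xI - A) = (x - 5)(x + 3)^4, so the eigenvalues are -3 (algebraic multiplicity 4), 5 (algebraic multiplicity 1).

For λ = -3: rank(A + 3I) = 3, rank((A + 3I)^2) = 2, rank((A + 3I)^3) = 1. The eigenspace has dimension 5 - 3 = 2, so there are 2 Jordan blocks; the rank sequence gives block sizes [3, 1].

For λ = 5: algebraic multiplicity 1 gives one 1×1 block.

Assembling the blocks gives the Jordan form J above.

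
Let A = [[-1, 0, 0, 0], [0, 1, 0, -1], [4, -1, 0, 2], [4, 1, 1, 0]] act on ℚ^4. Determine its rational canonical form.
The invariant factors of A (the non-unit diagonal entries of the Smith normal form of xI - A over ℚ[x]) are x + 1, (x - 1)^2(x + 1), each dividing the next. The characteristic polynomial is their product, (x - 1)^2(x + 1)^2.

The rational canonical form is the block-diagonal matrix of companion matrices C(f_i):
R = [[-1, 0, 0, 0], [0, 0, 0, -1], [0, 1, 0, 1], [0, 0, 1, 1]].

R = [[-1, 0, 0, 0], [0, 0, 0, -1], [0, 1, 0, 1], [0, 0, 1, 1]]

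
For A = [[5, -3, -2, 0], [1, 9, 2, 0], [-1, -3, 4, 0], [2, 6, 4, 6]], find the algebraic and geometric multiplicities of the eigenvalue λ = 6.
The characteristic polynomial is (x - 6)^4, so the factor x - 6 appears with exponent 4: the algebraic multiplicity is 4.

rank(A - 6I) = 1, so the eigenspace has dimension 4 - 1 = 3: the geometric multiplicity is 3.

Since 3 < 4, A is not diagonalizable.

algebraic multiplicity 4, geometric multiplicity 3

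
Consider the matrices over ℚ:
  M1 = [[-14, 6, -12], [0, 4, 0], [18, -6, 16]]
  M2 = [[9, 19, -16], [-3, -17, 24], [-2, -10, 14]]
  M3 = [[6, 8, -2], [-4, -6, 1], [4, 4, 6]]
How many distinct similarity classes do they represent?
Characteristic polynomials: χ_{M1} = (x - 4)^2(x + 2), χ_{M2} = (x - 4)^2(x + 2), χ_{M3} = (x - 4)^2(x + 2).

{M1}: invariant factors x - 4, (x - 4)(x + 2).

{M2, M3}: invariant factors (x - 4)^2(x + 2).

Matrices are similar if and only if their invariant-factor lists agree; the partition into similarity classes is {M1}, {M2, M3}.

2 classes: {M1}, {M2, M3}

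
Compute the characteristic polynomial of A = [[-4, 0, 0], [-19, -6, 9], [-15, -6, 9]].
χ_A(x) = x(x - 3)(x + 4)

xI - A = [[x + 4, 0, 0], [19, x + 6, -9], [15, 6, x - 9]].

Expanding det(xI - A) along the first row:
det(xI - A) = + (x + 4)·det([[x + 6, -9], [6, x - 9]]) - (0)·det([[19, -9], [15, x - 9]]) + (0)·det([[19, x + 6], [15, 6]]).

Evaluating gives χ_A(x) = x^3 + x^2 - 12x = x(x - 3)(x + 4).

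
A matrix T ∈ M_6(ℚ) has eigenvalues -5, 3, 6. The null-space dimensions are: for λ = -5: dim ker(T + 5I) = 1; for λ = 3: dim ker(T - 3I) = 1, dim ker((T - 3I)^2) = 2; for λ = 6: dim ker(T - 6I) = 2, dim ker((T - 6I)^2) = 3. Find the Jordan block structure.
Jordan blocks: (-5, 1), (3, 2), (6, 2), (6, 1)

λ = -5: successive nullity increments [1] count blocks of size ≥ k; block sizes are [1].
λ = 3: successive nullity increments [1, 1] count blocks of size ≥ k; block sizes are [2].
λ = 6: successive nullity increments [2, 1] count blocks of size ≥ k; block sizes are [2, 1].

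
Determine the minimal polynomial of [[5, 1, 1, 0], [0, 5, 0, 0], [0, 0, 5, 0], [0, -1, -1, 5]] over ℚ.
m_A(x) = (x - 5)^2

The characteristic polynomial factors as (x - 5)^4. The minimal polynomial is ∏(x - λ)^{k_λ} where k_λ is the size of the largest Jordan block at λ.

For λ = 5: rank(A - 5I) = 1, and the largest Jordan block has size 2 (the smallest k with rank((A - 5I)^k) = rank((A - 5I)^(k+1))).

So m_A(x) = (x - 5)^2.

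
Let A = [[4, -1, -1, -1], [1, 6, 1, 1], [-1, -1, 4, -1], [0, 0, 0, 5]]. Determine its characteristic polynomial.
χ_A(x) = (x - 5)^3(x - 4)

xI - A = [[x - 4, 1, 1, 1], [-1, x - 6, -1, -1], [1, 1, x - 4, 1], [0, 0, 0, x - 5]].

Expanding det(xI - A) along the first row:
det(xI - A) = + (x - 4)·det([[x - 6, -1, -1], [1, x - 4, 1], [0, 0, x - 5]]) - (1)·det([[-1, -1, -1], [1, x - 4, 1], [0, 0, x - 5]]) + (1)·det([[-1, x - 6, -1], [1, 1, 1], [0, 0, x - 5]]) - (1)·det([[-1, x - 6, -1], [1, 1, x - 4], [0, 0, 0]]).

Evaluating gives χ_A(x) = x^4 - 19x^3 + 135x^2 - 425x + 500 = (x - 5)^3(x - 4).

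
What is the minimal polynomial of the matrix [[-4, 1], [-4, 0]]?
m_A(x) = (x + 2)^2

The characteristic polynomial factors as (x + 2)^2. The minimal polynomial is ∏(x - λ)^{k_λ} where k_λ is the size of the largest Jordan block at λ.

For λ = -2: rank(A + 2I) = 1, and the largest Jordan block has size 2 (the smallest k with rank((A + 2I)^k) = rank((A + 2I)^(k+1))).

So m_A(x) = (x + 2)^2.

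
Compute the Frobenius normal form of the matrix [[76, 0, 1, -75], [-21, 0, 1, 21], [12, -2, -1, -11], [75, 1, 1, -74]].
The invariant factors of A (the non-unit diagonal entries of the Smith normal form of xI - A over ℚ[x]) are (x - 4)(x - 3)(x + 3)^2, each dividing the next. The characteristic polynomial is their product, (x - 4)(x - 3)(x + 3)^2.

The rational canonical form is the block-diagonal matrix of companion matrices C(f_i):
R = [[0, 0, 0, -108], [1, 0, 0, -9], [0, 1, 0, 21], [0, 0, 1, 1]].

R = [[0, 0, 0, -108], [1, 0, 0, -9], [0, 1, 0, 21], [0, 0, 1, 1]]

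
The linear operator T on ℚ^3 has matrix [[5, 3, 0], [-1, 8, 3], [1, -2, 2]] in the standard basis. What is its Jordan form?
The characteristic polynomial is det(xI - A) = (x - 5)^3, so the eigenvalues are 5 (algebraic multiplicity 3).

For λ = 5: rank(A - 5I) = 2, rank((A - 5I)^2) = 1, rank((A - 5I)^3) = 0. The eigenspace has dimension 3 - 2 = 1, so there is 1 Jordan block; the rank sequence gives block sizes [3].

Assembling the blocks gives the Jordan form J above.

J = [[5, 1, 0], [0, 5, 1], [0, 0, 5]]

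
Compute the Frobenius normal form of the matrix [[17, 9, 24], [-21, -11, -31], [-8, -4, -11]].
The invariant factors of A (the non-unit diagonal entries of the Smith normal form of xI - A over ℚ[x]) are (x + 3)(x^2 + 2x - 2), each dividing the next. The characteristic polynomial is their product, (x + 3)(x^2 + 2x - 2).

The rational canonical form is the block-diagonal matrix of companion matrices C(f_i):
R = [[0, 0, 6], [1, 0, -4], [0, 1, -5]].

Note the characteristic polynomial does not split into linear factors over ℚ, so A has no Jordan form over ℚ; the rational canonical form exists over any field.

R = [[0, 0, 6], [1, 0, -4], [0, 1, -5]]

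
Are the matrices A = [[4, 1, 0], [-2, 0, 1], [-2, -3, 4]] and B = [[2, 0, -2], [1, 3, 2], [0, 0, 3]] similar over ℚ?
No.

Both have characteristic polynomial (x - 3)^2(x - 2), but the minimal polynomial of A is (x - 3)^2(x - 2) while the minimal polynomial of B is (x - 3)(x - 2). The minimal polynomial is a similarity invariant, so A and B are not similar.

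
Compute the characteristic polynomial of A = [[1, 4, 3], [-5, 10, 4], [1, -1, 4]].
χ_A(x) = (x - 5)^3

xI - A = [[x - 1, -4, -3], [5, x - 10, -4], [-1, 1, x - 4]].

Expanding det(xI - A) along the first row:
det(xI - A) = + (x - 1)·det([[x - 10, -4], [1, x - 4]]) - (-4)·det([[5, -4], [-1, x - 4]]) + (-3)·det([[5, x - 10], [-1, 1]]).

Evaluating gives χ_A(x) = x^3 - 15x^2 + 75x - 125 = (x - 5)^3.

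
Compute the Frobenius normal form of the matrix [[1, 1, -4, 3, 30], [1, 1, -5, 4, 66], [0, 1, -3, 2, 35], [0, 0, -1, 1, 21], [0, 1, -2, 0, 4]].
R = [[0, 0, 0, 0, -15], [1, 0, 0, 0, 17], [0, 1, 0, 0, -1], [0, 0, 1, 0, -4], [0, 0, 0, 1, 4]]

The invariant factors of A (the non-unit diagonal entries of the Smith normal form of xI - A over ℚ[x]) are (x - 3)(x - 1)(x^3 + x + 5), each dividing the next. The characteristic polynomial is their product, (x - 3)(x - 1)(x^3 + x + 5).

The rational canonical form is the block-diagonal matrix of companion matrices C(f_i):
R = [[0, 0, 0, 0, -15], [1, 0, 0, 0, 17], [0, 1, 0, 0, -1], [0, 0, 1, 0, -4], [0, 0, 0, 1, 4]].

Note the characteristic polynomial does not split into linear factors over ℚ, so A has no Jordan form over ℚ; the rational canonical form exists over any field.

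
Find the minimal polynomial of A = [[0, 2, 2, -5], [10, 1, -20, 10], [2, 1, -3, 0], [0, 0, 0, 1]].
m_A(x) = (x - 1)^2(x + 4)

The characteristic polynomial factors as (x - 1)^3(x + 4). The minimal polynomial is ∏(x - λ)^{k_λ} where k_λ is the size of the largest Jordan block at λ.

For λ = -4: rank(A + 4I) = 3, and the largest Jordan block has size 1 (the smallest k with rank((A + 4I)^k) = rank((A + 4I)^(k+1))).
For λ = 1: rank(A - I) = 2, and the largest Jordan block has size 2 (the smallest k with rank((A - I)^k) = rank((A - I)^(k+1))).

So m_A(x) = (x - 1)^2(x + 4).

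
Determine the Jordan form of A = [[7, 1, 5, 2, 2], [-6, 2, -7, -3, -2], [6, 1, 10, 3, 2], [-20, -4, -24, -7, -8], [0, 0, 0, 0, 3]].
The characteristic polynomial is det(xI - A) = (x - 3)^5, so the eigenvalues are 3 (algebraic multiplicity 5).

For λ = 3: rank(A - 3I) = 2, rank((A - 3I)^2) = 0. The eigenspace has dimension 5 - 2 = 3, so there are 3 Jordan blocks; the rank sequence gives block sizes [2, 2, 1].

Assembling the blocks gives the Jordan form J above.

J = [[3, 1, 0, 0, 0], [0, 3, 0, 0, 0], [0, 0, 3, 1, 0], [0, 0, 0, 3, 0], [0, 0, 0, 0, 3]]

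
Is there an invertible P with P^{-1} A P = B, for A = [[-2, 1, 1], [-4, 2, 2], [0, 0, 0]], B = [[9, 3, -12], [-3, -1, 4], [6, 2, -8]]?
Two matrices over a field are similar if and only if they have the same invariant factors.

Both A and B have characteristic polynomial x^3 and minimal polynomial x^2. Computing further, both have invariant factors x, x^2. Hence A and B are similar.

Yes.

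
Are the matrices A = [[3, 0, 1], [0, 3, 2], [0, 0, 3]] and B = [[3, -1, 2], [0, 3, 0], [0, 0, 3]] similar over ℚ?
Yes.

Two matrices over a field are similar if and only if they have the same invariant factors.

Both A and B have characteristic polynomial (x - 3)^3 and minimal polynomial (x - 3)^2. Computing further, both have invariant factors x - 3, (x - 3)^2. Hence A and B are similar.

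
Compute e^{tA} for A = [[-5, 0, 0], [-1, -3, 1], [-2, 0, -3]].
e^{tA} = [[e^{-5*t}, 0, 0], [-t*e^{-3*t}, e^{-3*t}, t*e^{-3*t}], [(1 - e^{2*t})*e^{-5*t}, 0, e^{-3*t}]]

A has Jordan form J = [[-5, 0, 0], [0, -3, 1], [0, 0, -3]] with A = PJP^{-1}, so e^{tA} = P e^{tJ} P^{-1}.

For a Jordan block J_k(λ), e^{tJ_k(λ)} = e^{λt} · (I + tN + t^2 N^2/2! + ... + t^{k-1} N^{k-1}/(k-1)!) where N is the nilpotent superdiagonal part.

Assembling the blocks and conjugating back gives the entries of e^{tA} as shown above.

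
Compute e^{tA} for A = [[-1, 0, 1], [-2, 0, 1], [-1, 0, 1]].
A has Jordan form J = [[0, 1, 0], [0, 0, 1], [0, 0, 0]] with A = PJP^{-1}, so e^{tA} = P e^{tJ} P^{-1}.

For a Jordan block J_k(λ), e^{tJ_k(λ)} = e^{λt} · (I + tN + t^2 N^2/2! + ... + t^{k-1} N^{k-1}/(k-1)!) where N is the nilpotent superdiagonal part.

Assembling the blocks and conjugating back gives the entries of e^{tA} as shown above.

e^{tA} = [[1 - t, 0, t], [t*(t - 4)/2, 1, t*(1 - t/2)], [-t, 0, t + 1]]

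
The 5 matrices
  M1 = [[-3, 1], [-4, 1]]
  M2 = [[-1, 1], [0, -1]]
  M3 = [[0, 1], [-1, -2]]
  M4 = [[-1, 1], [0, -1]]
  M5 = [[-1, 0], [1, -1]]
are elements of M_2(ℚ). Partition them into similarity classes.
1 class: {M1, M2, M3, M4, M5}

Characteristic polynomials: χ_{M1} = (x + 1)^2, χ_{M2} = (x + 1)^2, χ_{M3} = (x + 1)^2, χ_{M4} = (x + 1)^2, χ_{M5} = (x + 1)^2.

{M1, M2, M3, M4, M5}: invariant factors (x + 1)^2.

Matrices are similar if and only if their invariant-factor lists agree; the partition into similarity classes is {M1, M2, M3, M4, M5}.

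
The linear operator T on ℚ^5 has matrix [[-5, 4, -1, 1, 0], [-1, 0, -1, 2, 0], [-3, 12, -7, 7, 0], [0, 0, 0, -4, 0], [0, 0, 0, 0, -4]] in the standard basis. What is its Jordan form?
J = [[-4, 1, 0, 0, 0], [0, -4, 0, 0, 0], [0, 0, -4, 1, 0], [0, 0, 0, -4, 0], [0, 0, 0, 0, -4]]

The characteristic polynomial is det(xI - A) = (x + 4)^5, so the eigenvalues are -4 (algebraic multiplicity 5).

For λ = -4: rank(A + 4I) = 2, rank((A + 4I)^2) = 0. The eigenspace has dimension 5 - 2 = 3, so there are 3 Jordan blocks; the rank sequence gives block sizes [2, 2, 1].

Assembling the blocks gives the Jordan form J above.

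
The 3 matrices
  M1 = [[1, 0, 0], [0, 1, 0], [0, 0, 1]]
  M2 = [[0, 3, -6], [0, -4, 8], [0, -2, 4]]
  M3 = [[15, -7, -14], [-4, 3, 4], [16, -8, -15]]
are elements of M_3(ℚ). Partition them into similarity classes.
3 classes: {M1}, {M2}, {M3}

Characteristic polynomials: χ_{M1} = (x - 1)^3, χ_{M2} = x^3, χ_{M3} = (x - 1)^3.

{M1}: invariant factors x - 1, x - 1, x - 1.

{M2}: invariant factors x, x^2.

{M3}: invariant factors x - 1, (x - 1)^2.

Matrices are similar if and only if their invariant-factor lists agree; the partition into similarity classes is {M1}, {M2}, {M3}.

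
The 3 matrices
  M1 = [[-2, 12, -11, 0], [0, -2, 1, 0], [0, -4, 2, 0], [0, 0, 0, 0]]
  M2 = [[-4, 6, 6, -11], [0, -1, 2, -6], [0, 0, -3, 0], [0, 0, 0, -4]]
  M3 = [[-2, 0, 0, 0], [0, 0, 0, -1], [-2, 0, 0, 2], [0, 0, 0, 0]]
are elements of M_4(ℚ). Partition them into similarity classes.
Characteristic polynomials: χ_{M1} = x^3(x + 2), χ_{M2} = (x + 1)(x + 3)(x + 4)^2, χ_{M3} = x^3(x + 2).

{M1, M3}: invariant factors x, x^2(x + 2).

{M2}: invariant factors (x + 1)(x + 3)(x + 4)^2.

Matrices are similar if and only if their invariant-factor lists agree; the partition into similarity classes is {M1, M3}, {M2}.

2 classes: {M1, M3}, {M2}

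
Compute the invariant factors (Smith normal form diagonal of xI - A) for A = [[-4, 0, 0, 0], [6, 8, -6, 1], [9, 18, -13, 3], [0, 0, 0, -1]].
The Jordan structure of A has elementary divisors (x + 4), (x + 4), (x + 1)^2. Arranging the block sizes at each eigenvalue in decreasing order and taking row products gives the invariant factors.

Invariant factors (smallest first, each dividing the next): x + 4, (x + 1)^2(x + 4).

Check: the last factor (x + 1)^2(x + 4) is the minimal polynomial, and the product (x + 1)^2(x + 4)^2 is the characteristic polynomial.

x + 4, (x + 1)^2(x + 4)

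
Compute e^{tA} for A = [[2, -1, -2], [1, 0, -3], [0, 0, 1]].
A has Jordan form J = [[1, 1, 0], [0, 1, 1], [0, 0, 1]] with A = PJP^{-1}, so e^{tA} = P e^{tJ} P^{-1}.

For a Jordan block J_k(λ), e^{tJ_k(λ)} = e^{λt} · (I + tN + t^2 N^2/2! + ... + t^{k-1} N^{k-1}/(k-1)!) where N is the nilpotent superdiagonal part.

Assembling the blocks and conjugating back gives the entries of e^{tA} as shown above.

e^{tA} = [[(t + 1)*e^{t}, -t*e^{t}, t*(t - 4)*e^{t}/2], [t*e^{t}, (1 - t)*e^{t}, t*(t - 6)*e^{t}/2], [0, 0, e^{t}]]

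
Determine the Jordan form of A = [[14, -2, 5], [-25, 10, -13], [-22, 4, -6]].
J = [[6, 1, 0], [0, 6, 1], [0, 0, 6]]

The characteristic polynomial is det(xI - A) = (x - 6)^3, so the eigenvalues are 6 (algebraic multiplicity 3).

For λ = 6: rank(A - 6I) = 2, rank((A - 6I)^2) = 1, rank((A - 6I)^3) = 0. The eigenspace has dimension 3 - 2 = 1, so there is 1 Jordan block; the rank sequence gives block sizes [3].

Assembling the blocks gives the Jordan form J above.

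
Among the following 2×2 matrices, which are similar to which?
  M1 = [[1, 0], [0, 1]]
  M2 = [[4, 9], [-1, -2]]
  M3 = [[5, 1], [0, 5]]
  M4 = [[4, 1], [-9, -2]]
3 classes: {M1}, {M2, M4}, {M3}

Characteristic polynomials: χ_{M1} = (x - 1)^2, χ_{M2} = (x - 1)^2, χ_{M3} = (x - 5)^2, χ_{M4} = (x - 1)^2.

{M1}: invariant factors x - 1, x - 1.

{M2, M4}: invariant factors (x - 1)^2.

{M3}: invariant factors (x - 5)^2.

Matrices are similar if and only if their invariant-factor lists agree; the partition into similarity classes is {M1}, {M2, M4}, {M3}.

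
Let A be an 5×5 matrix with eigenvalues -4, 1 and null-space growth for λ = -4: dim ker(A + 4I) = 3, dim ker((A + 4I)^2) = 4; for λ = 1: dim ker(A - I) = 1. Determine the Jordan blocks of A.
λ = -4: successive nullity increments [3, 1] count blocks of size ≥ k; block sizes are [2, 1, 1].
λ = 1: successive nullity increments [1] count blocks of size ≥ k; block sizes are [1].

Jordan blocks: (-4, 2), (-4, 1), (-4, 1), (1, 1)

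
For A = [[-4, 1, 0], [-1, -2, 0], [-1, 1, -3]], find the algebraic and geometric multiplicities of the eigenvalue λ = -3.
algebraic multiplicity 3, geometric multiplicity 2

The characteristic polynomial is (x + 3)^3, so the factor x + 3 appears with exponent 3: the algebraic multiplicity is 3.

rank(A + 3I) = 1, so the eigenspace has dimension 3 - 1 = 2: the geometric multiplicity is 2.

Since 2 < 3, A is not diagonalizable.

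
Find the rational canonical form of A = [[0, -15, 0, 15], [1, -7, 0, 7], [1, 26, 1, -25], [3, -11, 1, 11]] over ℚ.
The invariant factors of A (the non-unit diagonal entries of the Smith normal form of xI - A over ℚ[x]) are (x - 5)(x^3 - x + 3), each dividing the next. The characteristic polynomial is their product, (x - 5)(x^3 - x + 3).

The rational canonical form is the block-diagonal matrix of companion matrices C(f_i):
R = [[0, 0, 0, 15], [1, 0, 0, -8], [0, 1, 0, 1], [0, 0, 1, 5]].

Note the characteristic polynomial does not split into linear factors over ℚ, so A has no Jordan form over ℚ; the rational canonical form exists over any field.

R = [[0, 0, 0, 15], [1, 0, 0, -8], [0, 1, 0, 1], [0, 0, 1, 5]]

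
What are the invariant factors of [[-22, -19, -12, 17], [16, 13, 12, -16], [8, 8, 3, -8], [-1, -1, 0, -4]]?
(x - 3)(x + 3)(x + 5)^2

The Jordan structure of A has elementary divisors (x + 5)^2, (x + 3), (x - 3). Arranging the block sizes at each eigenvalue in decreasing order and taking row products gives the invariant factors.

Invariant factors (smallest first, each dividing the next): (x - 3)(x + 3)(x + 5)^2.

Check: the last factor (x - 3)(x + 3)(x + 5)^2 is the minimal polynomial, and the product (x - 3)(x + 3)(x + 5)^2 is the characteristic polynomial.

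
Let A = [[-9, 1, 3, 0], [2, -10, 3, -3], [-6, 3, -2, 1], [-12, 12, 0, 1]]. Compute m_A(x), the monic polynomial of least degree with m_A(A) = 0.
The characteristic polynomial factors as (x + 5)^4. The minimal polynomial is ∏(x - λ)^{k_λ} where k_λ is the size of the largest Jordan block at λ.

For λ = -5: rank(A + 5I) = 2, and the largest Jordan block has size 2 (the smallest k with rank((A + 5I)^k) = rank((A + 5I)^(k+1))).

So m_A(x) = (x + 5)^2.

m_A(x) = (x + 5)^2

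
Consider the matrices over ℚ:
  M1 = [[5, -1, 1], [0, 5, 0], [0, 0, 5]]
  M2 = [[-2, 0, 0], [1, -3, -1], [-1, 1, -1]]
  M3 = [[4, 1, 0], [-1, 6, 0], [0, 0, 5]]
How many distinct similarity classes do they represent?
Characteristic polynomials: χ_{M1} = (x - 5)^3, χ_{M2} = (x + 2)^3, χ_{M3} = (x - 5)^3.

{M1, M3}: invariant factors x - 5, (x - 5)^2.

{M2}: invariant factors x + 2, (x + 2)^2.

Matrices are similar if and only if their invariant-factor lists agree; the partition into similarity classes is {M1, M3}, {M2}.

2 classes: {M1, M3}, {M2}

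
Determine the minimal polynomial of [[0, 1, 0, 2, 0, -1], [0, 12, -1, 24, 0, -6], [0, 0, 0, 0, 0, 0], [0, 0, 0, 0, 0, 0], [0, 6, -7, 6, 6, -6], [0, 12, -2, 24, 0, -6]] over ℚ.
m_A(x) = x^3(x - 6)

The characteristic polynomial factors as x^4(x - 6)^2. The minimal polynomial is ∏(x - λ)^{k_λ} where k_λ is the size of the largest Jordan block at λ.

For λ = 0: rank(A) = 4, and the largest Jordan block has size 3 (the smallest k with rank(A^k) = rank(A^(k+1))).
For λ = 6: rank(A - 6I) = 4, and the largest Jordan block has size 1 (the smallest k with rank((A - 6I)^k) = rank((A - 6I)^(k+1))).

So m_A(x) = x^3(x - 6).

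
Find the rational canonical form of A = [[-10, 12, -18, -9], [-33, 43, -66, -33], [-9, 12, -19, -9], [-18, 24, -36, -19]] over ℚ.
The invariant factors of A (the non-unit diagonal entries of the Smith normal form of xI - A over ℚ[x]) are x + 1, x + 1, (x + 1)(x + 2), each dividing the next. The characteristic polynomial is their product, (x + 1)^3(x + 2).

The rational canonical form is the block-diagonal matrix of companion matrices C(f_i):
R = [[-1, 0, 0, 0], [0, -1, 0, 0], [0, 0, 0, -2], [0, 0, 1, -3]].

R = [[-1, 0, 0, 0], [0, -1, 0, 0], [0, 0, 0, -2], [0, 0, 1, -3]]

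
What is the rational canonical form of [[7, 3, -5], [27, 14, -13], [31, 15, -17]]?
The invariant factors of A (the non-unit diagonal entries of the Smith normal form of xI - A over ℚ[x]) are (x - 2)(x^2 - 2x + 6), each dividing the next. The characteristic polynomial is their product, (x - 2)(x^2 - 2x + 6).

The rational canonical form is the block-diagonal matrix of companion matrices C(f_i):
R = [[0, 0, 12], [1, 0, -10], [0, 1, 4]].

Note the characteristic polynomial does not split into linear factors over ℚ, so A has no Jordan form over ℚ; the rational canonical form exists over any field.

R = [[0, 0, 12], [1, 0, -10], [0, 1, 4]]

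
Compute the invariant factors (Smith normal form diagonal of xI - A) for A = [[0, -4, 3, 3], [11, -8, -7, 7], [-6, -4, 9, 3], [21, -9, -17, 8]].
The Jordan structure of A has elementary divisors (x - 1)^3, (x - 6). Arranging the block sizes at each eigenvalue in decreasing order and taking row products gives the invariant factors.

Invariant factors (smallest first, each dividing the next): (x - 6)(x - 1)^3.

Check: the last factor (x - 6)(x - 1)^3 is the minimal polynomial, and the product (x - 6)(x - 1)^3 is the characteristic polynomial.

(x - 6)(x - 1)^3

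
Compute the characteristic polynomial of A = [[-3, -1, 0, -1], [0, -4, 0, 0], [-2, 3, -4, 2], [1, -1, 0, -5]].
χ_A(x) = (x + 4)^4

xI - A = [[x + 3, 1, 0, 1], [0, x + 4, 0, 0], [2, -3, x + 4, -2], [-1, 1, 0, x + 5]].

Expanding det(xI - A) along the first row:
det(xI - A) = + (x + 3)·det([[x + 4, 0, 0], [-3, x + 4, -2], [1, 0, x + 5]]) - (1)·det([[0, 0, 0], [2, x + 4, -2], [-1, 0, x + 5]]) + (0)·det([[0, x + 4, 0], [2, -3, -2], [-1, 1, x + 5]]) - (1)·det([[0, x + 4, 0], [2, -3, x + 4], [-1, 1, 0]]).

Evaluating gives χ_A(x) = x^4 + 16x^3 + 96x^2 + 256x + 256 = (x + 4)^4.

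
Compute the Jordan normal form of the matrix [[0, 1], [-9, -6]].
J = [[-3, 1], [0, -3]]

The characteristic polynomial is det(xI - A) = (x + 3)^2, so the eigenvalues are -3 (algebraic multiplicity 2).

For λ = -3: rank(A + 3I) = 1, rank((A + 3I)^2) = 0. The eigenspace has dimension 2 - 1 = 1, so there is 1 Jordan block; the rank sequence gives block sizes [2].

Assembling the blocks gives the Jordan form J above.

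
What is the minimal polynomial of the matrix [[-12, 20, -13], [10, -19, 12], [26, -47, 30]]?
The characteristic polynomial factors as x^2(x + 1). The minimal polynomial is ∏(x - λ)^{k_λ} where k_λ is the size of the largest Jordan block at λ.

For λ = -1: rank(A + I) = 2, and the largest Jordan block has size 1 (the smallest k with rank((A + I)^k) = rank((A + I)^(k+1))).
For λ = 0: rank(A) = 2, and the largest Jordan block has size 2 (the smallest k with rank(A^k) = rank(A^(k+1))).

So m_A(x) = x^2(x + 1).

m_A(x) = x^2(x + 1)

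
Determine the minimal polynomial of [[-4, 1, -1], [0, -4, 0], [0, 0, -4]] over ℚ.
The characteristic polynomial factors as (x + 4)^3. The minimal polynomial is ∏(x - λ)^{k_λ} where k_λ is the size of the largest Jordan block at λ.

For λ = -4: rank(A + 4I) = 1, and the largest Jordan block has size 2 (the smallest k with rank((A + 4I)^k) = rank((A + 4I)^(k+1))).

So m_A(x) = (x + 4)^2.

m_A(x) = (x + 4)^2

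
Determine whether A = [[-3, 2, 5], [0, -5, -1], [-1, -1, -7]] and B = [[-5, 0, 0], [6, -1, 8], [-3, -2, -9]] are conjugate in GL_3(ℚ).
Both have characteristic polynomial (x + 5)^3, but the minimal polynomial of A is (x + 5)^3 while the minimal polynomial of B is (x + 5)^2. The minimal polynomial is a similarity invariant, so A and B are not similar.

No.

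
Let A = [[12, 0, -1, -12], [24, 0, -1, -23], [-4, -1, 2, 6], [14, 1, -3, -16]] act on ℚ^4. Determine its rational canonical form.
R = [[0, 0, 0, -2], [1, 0, 0, -9], [0, 1, 0, -4], [0, 0, 1, -2]]

The invariant factors of A (the non-unit diagonal entries of the Smith normal form of xI - A over ℚ[x]) are (x + 2)(x^3 + 4x + 1), each dividing the next. The characteristic polynomial is their product, (x + 2)(x^3 + 4x + 1).

The rational canonical form is the block-diagonal matrix of companion matrices C(f_i):
R = [[0, 0, 0, -2], [1, 0, 0, -9], [0, 1, 0, -4], [0, 0, 1, -2]].

Note the characteristic polynomial does not split into linear factors over ℚ, so A has no Jordan form over ℚ; the rational canonical form exists over any field.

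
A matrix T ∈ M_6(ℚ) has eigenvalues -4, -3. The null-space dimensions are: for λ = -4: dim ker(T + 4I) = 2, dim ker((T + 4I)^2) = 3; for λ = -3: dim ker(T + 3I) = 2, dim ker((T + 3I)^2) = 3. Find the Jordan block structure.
Jordan blocks: (-4, 2), (-4, 1), (-3, 2), (-3, 1)

λ = -4: successive nullity increments [2, 1] count blocks of size ≥ k; block sizes are [2, 1].
λ = -3: successive nullity increments [2, 1] count blocks of size ≥ k; block sizes are [2, 1].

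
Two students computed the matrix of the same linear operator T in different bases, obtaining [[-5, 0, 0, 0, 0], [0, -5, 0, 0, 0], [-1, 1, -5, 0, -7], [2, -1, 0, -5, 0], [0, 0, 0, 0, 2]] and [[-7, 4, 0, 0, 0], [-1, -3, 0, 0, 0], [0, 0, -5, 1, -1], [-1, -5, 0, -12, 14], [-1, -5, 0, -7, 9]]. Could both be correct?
Two matrices over a field are similar if and only if they have the same invariant factors.

Both A and B have characteristic polynomial (x - 2)(x + 5)^4 and minimal polynomial (x - 2)(x + 5)^2. Computing further, both have invariant factors (x + 5)^2, (x - 2)(x + 5)^2. Hence A and B are similar.

Yes.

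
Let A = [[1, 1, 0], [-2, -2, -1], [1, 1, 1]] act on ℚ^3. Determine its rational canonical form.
R = [[0, 0, 0], [1, 0, 0], [0, 1, 0]]

The invariant factors of A (the non-unit diagonal entries of the Smith normal form of xI - A over ℚ[x]) are x^3, each dividing the next. The characteristic polynomial is their product, x^3.

The rational canonical form is the block-diagonal matrix of companion matrices C(f_i):
R = [[0, 0, 0], [1, 0, 0], [0, 1, 0]].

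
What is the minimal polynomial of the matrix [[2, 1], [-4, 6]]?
m_A(x) = (x - 4)^2

The characteristic polynomial factors as (x - 4)^2. The minimal polynomial is ∏(x - λ)^{k_λ} where k_λ is the size of the largest Jordan block at λ.

For λ = 4: rank(A - 4I) = 1, and the largest Jordan block has size 2 (the smallest k with rank((A - 4I)^k) = rank((A - 4I)^(k+1))).

So m_A(x) = (x - 4)^2.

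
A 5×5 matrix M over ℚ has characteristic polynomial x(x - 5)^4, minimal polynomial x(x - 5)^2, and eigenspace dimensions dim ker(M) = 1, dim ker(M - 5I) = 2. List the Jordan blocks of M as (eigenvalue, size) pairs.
Jordan blocks: (0, 1), (5, 2), (5, 2)

λ = 0: algebraic multiplicity 1 (exponent in χ_M), largest block size 1 (exponent in m_M), 1 block (geometric multiplicity). This forces block sizes [1].
λ = 5: algebraic multiplicity 4 (exponent in χ_M), largest block size 2 (exponent in m_M), 2 blocks (geometric multiplicity). These force block sizes [2, 2].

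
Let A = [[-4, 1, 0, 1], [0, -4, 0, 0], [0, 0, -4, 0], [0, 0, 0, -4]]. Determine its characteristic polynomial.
xI - A = [[x + 4, -1, 0, -1], [0, x + 4, 0, 0], [0, 0, x + 4, 0], [0, 0, 0, x + 4]].

Expanding det(xI - A) along the first row:
det(xI - A) = + (x + 4)·det([[x + 4, 0, 0], [0, x + 4, 0], [0, 0, x + 4]]) - (-1)·det([[0, 0, 0], [0, x + 4, 0], [0, 0, x + 4]]) + (0)·det([[0, x + 4, 0], [0, 0, 0], [0, 0, x + 4]]) - (-1)·det([[0, x + 4, 0], [0, 0, x + 4], [0, 0, 0]]).

Evaluating gives χ_A(x) = x^4 + 16x^3 + 96x^2 + 256x + 256 = (x + 4)^4.

χ_A(x) = (x + 4)^4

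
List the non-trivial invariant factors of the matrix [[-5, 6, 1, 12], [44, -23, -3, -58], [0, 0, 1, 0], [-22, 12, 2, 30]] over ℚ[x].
(x - 6)(x - 1)^2(x + 5)

The Jordan structure of A has elementary divisors (x + 5), (x - 1)^2, (x - 6). Arranging the block sizes at each eigenvalue in decreasing order and taking row products gives the invariant factors.

Invariant factors (smallest first, each dividing the next): (x - 6)(x - 1)^2(x + 5).

Check: the last factor (x - 6)(x - 1)^2(x + 5) is the minimal polynomial, and the product (x - 6)(x - 1)^2(x + 5) is the characteristic polynomial.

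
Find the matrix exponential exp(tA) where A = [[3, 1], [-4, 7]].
A has Jordan form J = [[5, 1], [0, 5]] with A = PJP^{-1}, so e^{tA} = P e^{tJ} P^{-1}.

For a Jordan block J_k(λ), e^{tJ_k(λ)} = e^{λt} · (I + tN + t^2 N^2/2! + ... + t^{k-1} N^{k-1}/(k-1)!) where N is the nilpotent superdiagonal part.

Assembling the blocks and conjugating back gives the entries of e^{tA} as shown above.

e^{tA} = [[(1 - 2*t)*e^{5*t}, t*e^{5*t}], [-4*t*e^{5*t}, (2*t + 1)*e^{5*t}]]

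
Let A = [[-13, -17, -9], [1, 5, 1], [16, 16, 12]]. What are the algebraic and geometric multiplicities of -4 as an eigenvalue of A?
algebraic multiplicity 1, geometric multiplicity 1

The characteristic polynomial is (x - 4)^2(x + 4), so the factor x + 4 appears with exponent 1: the algebraic multiplicity is 1.

rank(A + 4I) = 2, so the eigenspace has dimension 3 - 2 = 1: the geometric multiplicity is 1.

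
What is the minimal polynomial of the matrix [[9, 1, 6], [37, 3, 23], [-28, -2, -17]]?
The characteristic polynomial factors as x^2(x + 5). The minimal polynomial is ∏(x - λ)^{k_λ} where k_λ is the size of the largest Jordan block at λ.

For λ = -5: rank(A + 5I) = 2, and the largest Jordan block has size 1 (the smallest k with rank((A + 5I)^k) = rank((A + 5I)^(k+1))).
For λ = 0: rank(A) = 2, and the largest Jordan block has size 2 (the smallest k with rank(A^k) = rank(A^(k+1))).

So m_A(x) = x^2(x + 5).

m_A(x) = x^2(x + 5)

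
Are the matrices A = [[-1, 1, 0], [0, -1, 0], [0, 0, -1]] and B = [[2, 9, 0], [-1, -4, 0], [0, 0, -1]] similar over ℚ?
Two matrices over a field are similar if and only if they have the same invariant factors.

Both A and B have characteristic polynomial (x + 1)^3 and minimal polynomial (x + 1)^2. Computing further, both have invariant factors x + 1, (x + 1)^2. Hence A and B are similar.

Yes.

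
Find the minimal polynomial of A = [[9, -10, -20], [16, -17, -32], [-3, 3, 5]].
The characteristic polynomial factors as (x + 1)^3. The minimal polynomial is ∏(x - λ)^{k_λ} where k_λ is the size of the largest Jordan block at λ.

For λ = -1: rank(A + I) = 1, and the largest Jordan block has size 2 (the smallest k with rank((A + I)^k) = rank((A + I)^(k+1))).

So m_A(x) = (x + 1)^2.

m_A(x) = (x + 1)^2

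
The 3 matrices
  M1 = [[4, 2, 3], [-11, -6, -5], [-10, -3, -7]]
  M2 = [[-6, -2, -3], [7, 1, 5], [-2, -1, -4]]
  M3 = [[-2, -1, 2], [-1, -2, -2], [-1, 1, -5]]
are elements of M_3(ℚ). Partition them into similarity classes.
2 classes: {M1, M2}, {M3}

Characteristic polynomials: χ_{M1} = (x + 3)^3, χ_{M2} = (x + 3)^3, χ_{M3} = (x + 3)^3.

{M1, M2}: invariant factors (x + 3)^3.

{M3}: invariant factors x + 3, (x + 3)^2.

Matrices are similar if and only if their invariant-factor lists agree; the partition into similarity classes is {M1, M2}, {M3}.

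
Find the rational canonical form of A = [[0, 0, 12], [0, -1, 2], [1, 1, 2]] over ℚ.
The invariant factors of A (the non-unit diagonal entries of the Smith normal form of xI - A over ℚ[x]) are (x + 3)(x^2 - 4x - 4), each dividing the next. The characteristic polynomial is their product, (x + 3)(x^2 - 4x - 4).

The rational canonical form is the block-diagonal matrix of companion matrices C(f_i):
R = [[0, 0, 12], [1, 0, 16], [0, 1, 1]].

Note the characteristic polynomial does not split into linear factors over ℚ, so A has no Jordan form over ℚ; the rational canonical form exists over any field.

R = [[0, 0, 12], [1, 0, 16], [0, 1, 1]]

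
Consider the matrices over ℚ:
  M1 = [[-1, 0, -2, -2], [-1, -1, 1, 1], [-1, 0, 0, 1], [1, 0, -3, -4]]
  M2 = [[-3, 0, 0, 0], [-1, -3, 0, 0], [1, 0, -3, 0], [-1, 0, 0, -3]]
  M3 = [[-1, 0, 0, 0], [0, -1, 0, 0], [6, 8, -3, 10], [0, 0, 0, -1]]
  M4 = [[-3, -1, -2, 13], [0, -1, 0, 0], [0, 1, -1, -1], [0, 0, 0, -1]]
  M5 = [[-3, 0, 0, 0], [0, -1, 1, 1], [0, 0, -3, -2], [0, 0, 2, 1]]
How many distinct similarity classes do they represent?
3 classes: {M1, M4, M5}, {M2}, {M3}

Characteristic polynomials: χ_{M1} = (x + 1)^3(x + 3), χ_{M2} = (x + 3)^4, χ_{M3} = (x + 1)^3(x + 3), χ_{M4} = (x + 1)^3(x + 3), χ_{M5} = (x + 1)^3(x + 3).

{M1, M4, M5}: invariant factors x + 1, (x + 1)^2(x + 3).

{M2}: invariant factors x + 3, x + 3, (x + 3)^2.

{M3}: invariant factors x + 1, x + 1, (x + 1)(x + 3).

Matrices are similar if and only if their invariant-factor lists agree; the partition into similarity classes is {M1, M4, M5}, {M2}, {M3}.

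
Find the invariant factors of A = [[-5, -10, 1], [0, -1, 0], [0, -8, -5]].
The Jordan structure of A has elementary divisors (x + 5)^2, (x + 1). Arranging the block sizes at each eigenvalue in decreasing order and taking row products gives the invariant factors.

Invariant factors (smallest first, each dividing the next): (x + 1)(x + 5)^2.

Check: the last factor (x + 1)(x + 5)^2 is the minimal polynomial, and the product (x + 1)(x + 5)^2 is the characteristic polynomial.

(x + 1)(x + 5)^2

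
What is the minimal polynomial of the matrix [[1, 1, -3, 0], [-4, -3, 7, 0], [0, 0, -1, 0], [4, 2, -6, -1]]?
The characteristic polynomial factors as (x + 1)^4. The minimal polynomial is ∏(x - λ)^{k_λ} where k_λ is the size of the largest Jordan block at λ.

For λ = -1: rank(A + I) = 2, and the largest Jordan block has size 3 (the smallest k with rank((A + I)^k) = rank((A + I)^(k+1))).

So m_A(x) = (x + 1)^3.

m_A(x) = (x + 1)^3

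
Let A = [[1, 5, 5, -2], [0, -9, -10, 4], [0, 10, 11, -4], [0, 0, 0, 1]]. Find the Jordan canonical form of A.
The characteristic polynomial is det(xI - A) = (x - 1)^4, so the eigenvalues are 1 (algebraic multiplicity 4).

For λ = 1: rank(A - I) = 1, rank((A - I)^2) = 0. The eigenspace has dimension 4 - 1 = 3, so there are 3 Jordan blocks; the rank sequence gives block sizes [2, 1, 1].

Assembling the blocks gives the Jordan form J above.

J = [[1, 1, 0, 0], [0, 1, 0, 0], [0, 0, 1, 0], [0, 0, 0, 1]]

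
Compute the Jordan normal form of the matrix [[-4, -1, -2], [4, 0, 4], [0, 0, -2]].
The characteristic polynomial is det(xI - A) = (x + 2)^3, so the eigenvalues are -2 (algebraic multiplicity 3).

For λ = -2: rank(A + 2I) = 1, rank((A + 2I)^2) = 0. The eigenspace has dimension 3 - 1 = 2, so there are 2 Jordan blocks; the rank sequence gives block sizes [2, 1].

Assembling the blocks gives the Jordan form J above.

J = [[-2, 1, 0], [0, -2, 0], [0, 0, -2]]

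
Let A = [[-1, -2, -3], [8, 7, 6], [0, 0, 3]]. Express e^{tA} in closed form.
e^{tA} = [[(1 - 4*t)*e^{3*t}, -2*t*e^{3*t}, -3*t*e^{3*t}], [8*t*e^{3*t}, (4*t + 1)*e^{3*t}, 6*t*e^{3*t}], [0, 0, e^{3*t}]]

A has Jordan form J = [[3, 1, 0], [0, 3, 0], [0, 0, 3]] with A = PJP^{-1}, so e^{tA} = P e^{tJ} P^{-1}.

For a Jordan block J_k(λ), e^{tJ_k(λ)} = e^{λt} · (I + tN + t^2 N^2/2! + ... + t^{k-1} N^{k-1}/(k-1)!) where N is the nilpotent superdiagonal part.

Assembling the blocks and conjugating back gives the entries of e^{tA} as shown above.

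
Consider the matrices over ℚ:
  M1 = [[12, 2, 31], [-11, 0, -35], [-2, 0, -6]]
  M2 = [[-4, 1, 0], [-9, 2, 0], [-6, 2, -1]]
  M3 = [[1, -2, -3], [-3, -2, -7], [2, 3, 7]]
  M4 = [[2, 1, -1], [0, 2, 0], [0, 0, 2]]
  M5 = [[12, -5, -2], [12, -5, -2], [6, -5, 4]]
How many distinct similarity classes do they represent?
Characteristic polynomials: χ_{M1} = (x - 2)^3, χ_{M2} = (x + 1)^3, χ_{M3} = (x - 2)^3, χ_{M4} = (x - 2)^3, χ_{M5} = x(x - 6)(x - 5).

{M1, M3}: invariant factors (x - 2)^3.

{M2}: invariant factors x + 1, (x + 1)^2.

{M4}: invariant factors x - 2, (x - 2)^2.

{M5}: invariant factors x(x - 6)(x - 5).

Matrices are similar if and only if their invariant-factor lists agree; the partition into similarity classes is {M1, M3}, {M2}, {M4}, {M5}.

4 classes: {M1, M3}, {M2}, {M4}, {M5}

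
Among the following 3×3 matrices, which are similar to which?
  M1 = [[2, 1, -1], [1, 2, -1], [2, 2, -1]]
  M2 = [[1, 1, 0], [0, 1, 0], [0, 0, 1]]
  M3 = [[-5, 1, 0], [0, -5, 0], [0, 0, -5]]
2 classes: {M1, M2}, {M3}

Characteristic polynomials: χ_{M1} = (x - 1)^3, χ_{M2} = (x - 1)^3, χ_{M3} = (x + 5)^3.

{M1, M2}: invariant factors x - 1, (x - 1)^2.

{M3}: invariant factors x + 5, (x + 5)^2.

Matrices are similar if and only if their invariant-factor lists agree; the partition into similarity classes is {M1, M2}, {M3}.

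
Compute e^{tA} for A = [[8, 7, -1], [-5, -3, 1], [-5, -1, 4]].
e^{tA} = [[(-5*t^2 + 10*t + 2)*e^{3*t}/2, t*(7 - 3*t)*e^{3*t}, t*(t - 2)*e^{3*t}/2], [-5*t*e^{3*t}, (1 - 6*t)*e^{3*t}, t*e^{3*t}], [5*t*(-5*t - 2)*e^{3*t}/2, -t*(15*t + 1)*e^{3*t}, (5*t^2/2 + t + 1)*e^{3*t}]]

A has Jordan form J = [[3, 1, 0], [0, 3, 1], [0, 0, 3]] with A = PJP^{-1}, so e^{tA} = P e^{tJ} P^{-1}.

For a Jordan block J_k(λ), e^{tJ_k(λ)} = e^{λt} · (I + tN + t^2 N^2/2! + ... + t^{k-1} N^{k-1}/(k-1)!) where N is the nilpotent superdiagonal part.

Assembling the blocks and conjugating back gives the entries of e^{tA} as shown above.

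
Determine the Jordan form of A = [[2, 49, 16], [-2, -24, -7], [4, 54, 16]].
The characteristic polynomial is det(xI - A) = (x + 2)^3, so the eigenvalues are -2 (algebraic multiplicity 3).

For λ = -2: rank(A + 2I) = 2, rank((A + 2I)^2) = 1, rank((A + 2I)^3) = 0. The eigenspace has dimension 3 - 2 = 1, so there is 1 Jordan block; the rank sequence gives block sizes [3].

Assembling the blocks gives the Jordan form J above.

J = [[-2, 1, 0], [0, -2, 1], [0, 0, -2]]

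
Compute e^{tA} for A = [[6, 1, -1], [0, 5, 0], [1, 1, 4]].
e^{tA} = [[(t + 1)*e^{5*t}, t*e^{5*t}, -t*e^{5*t}], [0, e^{5*t}, 0], [t*e^{5*t}, t*e^{5*t}, (1 - t)*e^{5*t}]]

A has Jordan form J = [[5, 1, 0], [0, 5, 0], [0, 0, 5]] with A = PJP^{-1}, so e^{tA} = P e^{tJ} P^{-1}.

For a Jordan block J_k(λ), e^{tJ_k(λ)} = e^{λt} · (I + tN + t^2 N^2/2! + ... + t^{k-1} N^{k-1}/(k-1)!) where N is the nilpotent superdiagonal part.

Assembling the blocks and conjugating back gives the entries of e^{tA} as shown above.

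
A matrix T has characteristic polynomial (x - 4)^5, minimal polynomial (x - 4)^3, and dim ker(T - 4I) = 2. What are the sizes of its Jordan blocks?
λ = 4: algebraic multiplicity 5 (exponent in χ_T), largest block size 3 (exponent in m_T), 2 blocks (geometric multiplicity). These force block sizes [3, 2].

Jordan blocks: (4, 3), (4, 2)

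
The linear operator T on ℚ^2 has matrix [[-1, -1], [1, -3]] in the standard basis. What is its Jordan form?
The characteristic polynomial is det(xI - A) = (x + 2)^2, so the eigenvalues are -2 (algebraic multiplicity 2).

For λ = -2: rank(A + 2I) = 1, rank((A + 2I)^2) = 0. The eigenspace has dimension 2 - 1 = 1, so there is 1 Jordan block; the rank sequence gives block sizes [2].

Assembling the blocks gives the Jordan form J above.

J = [[-2, 1], [0, -2]]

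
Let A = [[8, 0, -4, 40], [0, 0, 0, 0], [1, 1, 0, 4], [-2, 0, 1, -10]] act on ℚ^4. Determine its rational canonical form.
R = [[0, 0, 0, 0], [0, 0, 0, 0], [0, 1, 0, 0], [0, 0, 1, -2]]

The invariant factors of A (the non-unit diagonal entries of the Smith normal form of xI - A over ℚ[x]) are x, x^2(x + 2), each dividing the next. The characteristic polynomial is their product, x^3(x + 2).

The rational canonical form is the block-diagonal matrix of companion matrices C(f_i):
R = [[0, 0, 0, 0], [0, 0, 0, 0], [0, 1, 0, 0], [0, 0, 1, -2]].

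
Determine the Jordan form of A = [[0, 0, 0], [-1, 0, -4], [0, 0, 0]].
J = [[0, 1, 0], [0, 0, 0], [0, 0, 0]]

The characteristic polynomial is det(xI - A) = x^3, so the eigenvalues are 0 (algebraic multiplicity 3).

For λ = 0: rank(A) = 1, rank(A^2) = 0. The eigenspace has dimension 3 - 1 = 2, so there are 2 Jordan blocks; the rank sequence gives block sizes [2, 1].

Assembling the blocks gives the Jordan form J above.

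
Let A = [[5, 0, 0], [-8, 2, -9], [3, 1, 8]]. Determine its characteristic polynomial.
xI - A = [[x - 5, 0, 0], [8, x - 2, 9], [-3, -1, x - 8]].

Expanding det(xI - A) along the first row:
det(xI - A) = + (x - 5)·det([[x - 2, 9], [-1, x - 8]]) - (0)·det([[8, 9], [-3, x - 8]]) + (0)·det([[8, x - 2], [-3, -1]]).

Evaluating gives χ_A(x) = x^3 - 15x^2 + 75x - 125 = (x - 5)^3.

χ_A(x) = (x - 5)^3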